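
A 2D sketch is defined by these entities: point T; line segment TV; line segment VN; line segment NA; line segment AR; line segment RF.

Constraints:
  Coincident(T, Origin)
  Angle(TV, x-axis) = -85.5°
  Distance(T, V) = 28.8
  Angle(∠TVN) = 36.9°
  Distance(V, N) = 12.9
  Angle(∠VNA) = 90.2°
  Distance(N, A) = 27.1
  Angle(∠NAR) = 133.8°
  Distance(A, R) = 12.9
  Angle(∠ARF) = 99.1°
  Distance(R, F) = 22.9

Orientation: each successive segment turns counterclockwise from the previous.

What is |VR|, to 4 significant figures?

36.25

∠VNA = 90.2° gives NA at 147.4° from the x-axis; with |NA| = 27.1, A = (-13.66, -3.219). ∠NAR = 133.8° gives AR at -166.4° from the x-axis; with |AR| = 12.9, R = (-26.20, -6.252). Then |VR| = |R − V| = 36.25.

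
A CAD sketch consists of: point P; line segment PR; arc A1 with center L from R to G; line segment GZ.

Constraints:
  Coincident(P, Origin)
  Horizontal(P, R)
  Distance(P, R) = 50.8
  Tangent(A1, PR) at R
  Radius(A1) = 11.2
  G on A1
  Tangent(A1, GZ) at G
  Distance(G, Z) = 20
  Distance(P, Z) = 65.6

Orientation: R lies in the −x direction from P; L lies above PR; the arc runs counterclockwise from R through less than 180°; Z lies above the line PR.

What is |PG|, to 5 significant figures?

46.682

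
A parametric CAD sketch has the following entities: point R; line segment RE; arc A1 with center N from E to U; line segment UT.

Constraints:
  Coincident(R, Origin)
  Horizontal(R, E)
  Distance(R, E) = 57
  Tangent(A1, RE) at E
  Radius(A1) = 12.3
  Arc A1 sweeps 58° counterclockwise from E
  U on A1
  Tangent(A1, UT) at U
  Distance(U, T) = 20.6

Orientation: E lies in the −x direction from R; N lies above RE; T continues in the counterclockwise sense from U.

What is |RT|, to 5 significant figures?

42.565

R is at the origin; R and E share the same y with |RE| = 57.0 and E on the −x side, so E = (-57.000, 0.0000). Since A1 is tangent to RE there, NE ⟂ RE, so N = E + (0, 12.3) = (-57.000, 12.300). On A1, E sits at bearing -90° from N; a 58° counterclockwise sweep puts U at bearing -32°, so U = N + 12.3·(cos -32°, sin -32°) = (-46.569, 5.7820). Since A1 is tangent to UT there, NU ⟂ UT, so UT runs along (−sin -32°, cos -32°); with |UT| = 20.6, T = (-35.653, 23.252). Then |RT| = |T − R| = 42.565.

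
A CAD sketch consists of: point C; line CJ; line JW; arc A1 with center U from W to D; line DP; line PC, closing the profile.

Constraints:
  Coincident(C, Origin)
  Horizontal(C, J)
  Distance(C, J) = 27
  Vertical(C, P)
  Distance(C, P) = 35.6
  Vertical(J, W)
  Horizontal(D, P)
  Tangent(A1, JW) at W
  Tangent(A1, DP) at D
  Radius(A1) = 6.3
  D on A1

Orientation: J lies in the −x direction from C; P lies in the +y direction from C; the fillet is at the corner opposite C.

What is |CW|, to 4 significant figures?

39.84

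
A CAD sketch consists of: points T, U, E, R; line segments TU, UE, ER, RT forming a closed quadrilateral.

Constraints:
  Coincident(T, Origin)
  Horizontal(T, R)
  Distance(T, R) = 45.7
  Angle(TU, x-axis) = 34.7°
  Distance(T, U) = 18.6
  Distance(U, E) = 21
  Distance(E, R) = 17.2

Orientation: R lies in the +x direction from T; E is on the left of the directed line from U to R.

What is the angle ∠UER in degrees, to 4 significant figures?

114.5°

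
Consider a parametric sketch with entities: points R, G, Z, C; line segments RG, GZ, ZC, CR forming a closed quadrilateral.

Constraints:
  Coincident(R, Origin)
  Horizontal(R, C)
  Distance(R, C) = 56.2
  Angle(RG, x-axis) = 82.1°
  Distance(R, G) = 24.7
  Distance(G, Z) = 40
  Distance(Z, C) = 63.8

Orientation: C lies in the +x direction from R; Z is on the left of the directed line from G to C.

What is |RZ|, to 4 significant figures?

62.85

R is at the origin; RC is horizontal with |RC| = 56.2 and C in +x, so C = (56.2, 0). RG runs at 82.1° with |RG| = 24.7, so G = (3.395, 24.47). Z is determined by |GZ| = 40.0 and |ZC| = 63.8 together: it lies at the intersection of circle(G, 40.0) and circle(C, 63.8). With |GC| = 58.20, the foot of the radical line on GC is 7.874 from G and the perpendicular offset is √(40.0² − 7.874²) = 39.22. Taking the left-of-GC solution: Z = (27.03, 56.74).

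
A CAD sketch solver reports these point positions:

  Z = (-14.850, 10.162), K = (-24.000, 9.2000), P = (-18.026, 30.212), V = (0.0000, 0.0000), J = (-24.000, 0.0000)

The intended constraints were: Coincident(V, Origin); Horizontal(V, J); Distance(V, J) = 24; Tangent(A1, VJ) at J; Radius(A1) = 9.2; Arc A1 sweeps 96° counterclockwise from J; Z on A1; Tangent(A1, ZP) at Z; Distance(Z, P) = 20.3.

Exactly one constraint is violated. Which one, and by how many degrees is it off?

Tangent(A1, ZP) at Z — off by 3.00°.

V = (0.00, 0.00) ✓; V.y = 0.00, J.y = 0.00 ✓; |VJ| = 24.00 ✓; ∠(KJ, JV) = 90.00° ✓; |KJ| = 9.200 ✓; bearing(K→Z) − bearing(K→J) = 96.00° ✓; |KZ| = 9.200 ✓; ∠(KZ, ZP) = 87.00° ✗; |ZP| = 20.30 ✓.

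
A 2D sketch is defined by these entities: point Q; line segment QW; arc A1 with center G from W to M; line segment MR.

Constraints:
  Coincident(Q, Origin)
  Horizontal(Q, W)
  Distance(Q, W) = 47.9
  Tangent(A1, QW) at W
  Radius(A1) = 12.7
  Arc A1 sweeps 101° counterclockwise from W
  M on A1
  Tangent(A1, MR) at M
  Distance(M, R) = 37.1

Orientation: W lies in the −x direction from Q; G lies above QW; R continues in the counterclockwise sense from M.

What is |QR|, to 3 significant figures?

66.8

Q is at the origin; Q and W share the same y with |QW| = 47.9 and W on the −x side, so W = (-47.9, 0.00). Tangency of A1 to QW means the radius GW is perpendicular to QW, so G = W + (0, 12.7) = (-47.9, 12.7). On A1, W sits at bearing -90° from G; a 101° counterclockwise sweep puts M at bearing 11°, so M = G + 12.7·(cos 11°, sin 11°) = (-35.4, 15.1). Tangency of A1 to MR means the radius GM is perpendicular to MR, so MR runs along (−sin 11°, cos 11°); with |MR| = 37.1, R = (-42.5, 51.5). Then |QR| = |R − Q| = 66.8.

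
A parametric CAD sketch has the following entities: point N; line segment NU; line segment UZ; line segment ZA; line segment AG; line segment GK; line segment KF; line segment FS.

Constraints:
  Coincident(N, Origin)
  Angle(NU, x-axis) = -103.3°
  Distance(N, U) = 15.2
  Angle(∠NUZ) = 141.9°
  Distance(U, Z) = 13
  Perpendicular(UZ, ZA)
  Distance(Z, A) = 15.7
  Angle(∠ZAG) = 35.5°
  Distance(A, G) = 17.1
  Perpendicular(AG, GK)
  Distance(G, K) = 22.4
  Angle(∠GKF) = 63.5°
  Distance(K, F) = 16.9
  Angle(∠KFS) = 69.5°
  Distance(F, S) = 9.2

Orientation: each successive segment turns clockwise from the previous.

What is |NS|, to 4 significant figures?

27.50

∠GKF = 63.5° gives KF at 137.6° from the x-axis; with |KF| = 16.9, F = (-25.62, -25.46). ∠KFS = 69.5° gives FS at 27.10° from the x-axis; with |FS| = 9.2, S = (-17.43, -21.27). Then |NS| = |S − N| = 27.50.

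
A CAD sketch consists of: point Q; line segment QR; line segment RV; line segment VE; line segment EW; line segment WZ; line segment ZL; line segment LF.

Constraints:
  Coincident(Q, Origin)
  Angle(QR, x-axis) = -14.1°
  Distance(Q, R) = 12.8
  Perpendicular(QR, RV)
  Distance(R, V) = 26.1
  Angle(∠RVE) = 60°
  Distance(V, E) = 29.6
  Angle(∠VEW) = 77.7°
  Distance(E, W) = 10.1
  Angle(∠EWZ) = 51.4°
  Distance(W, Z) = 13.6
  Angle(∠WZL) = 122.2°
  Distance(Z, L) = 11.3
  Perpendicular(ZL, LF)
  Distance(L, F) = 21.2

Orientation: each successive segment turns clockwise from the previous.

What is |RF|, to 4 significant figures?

40.14

Q is at the origin; QR runs at -14.1° with length 12.8, so R = (12.41, -3.118). QR ⟂ RV, so RV runs at -104.1°; with |RV| = 26.1, V = (6.056, -28.43). ∠RVE = 60.0° gives VE at 135.9° from the x-axis; with |VE| = 29.6, E = (-15.20, -7.833). ∠VEW = 77.7° gives EW at 33.60° from the x-axis; with |EW| = 10.1, W = (-6.788, -2.244). ∠EWZ = 51.4° gives WZ at -95.00° from the x-axis; with |WZ| = 13.6, Z = (-7.973, -15.79). ∠WZL = 122.2° gives ZL at -152.8° from the x-axis; with |ZL| = 11.3, L = (-18.02, -20.96). The perpendicularity gives LF at right angles to ZL, so LF runs at 117.2°; with |LF| = 21.2, F = (-27.71, -2.101). Then |RF| = |F − R| = 40.14.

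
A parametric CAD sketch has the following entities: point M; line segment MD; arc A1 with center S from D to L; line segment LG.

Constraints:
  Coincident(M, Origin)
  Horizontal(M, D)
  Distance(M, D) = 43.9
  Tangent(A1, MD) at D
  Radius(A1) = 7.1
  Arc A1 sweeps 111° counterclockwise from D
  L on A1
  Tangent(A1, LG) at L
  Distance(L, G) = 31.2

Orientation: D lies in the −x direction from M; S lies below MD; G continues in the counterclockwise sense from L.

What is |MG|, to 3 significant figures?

55.2

M is at the origin; M and D share the same y with |MD| = 43.9 and D on the −x side, so D = (-43.9, 0.00). Tangency of A1 to MD means the radius SD is perpendicular to MD, so S = D + (0, -7.1) = (-43.9, -7.10). On A1, D sits at bearing 90° from S; a 111° counterclockwise sweep puts L at bearing 201°, so L = S + 7.1·(cos 201°, sin 201°) = (-50.5, -9.64). The tangent condition forces SL to be normal to LG, so LG runs along (−sin 201°, cos 201°); with |LG| = 31.2, G = (-39.3, -38.8). Then |MG| = |G − M| = 55.2.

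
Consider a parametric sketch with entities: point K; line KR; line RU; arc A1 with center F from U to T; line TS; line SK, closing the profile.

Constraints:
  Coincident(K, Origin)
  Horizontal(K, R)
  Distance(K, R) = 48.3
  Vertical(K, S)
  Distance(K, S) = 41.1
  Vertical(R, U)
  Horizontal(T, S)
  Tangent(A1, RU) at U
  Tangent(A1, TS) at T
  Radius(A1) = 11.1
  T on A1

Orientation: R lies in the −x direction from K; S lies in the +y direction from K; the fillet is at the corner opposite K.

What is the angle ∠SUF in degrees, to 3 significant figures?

12.9°

The virtual corner opposite K is at (-48.3, 41.1). Since A1 is tangent to RU there, FU ⟂ RU and A1 meets TS tangentially, so FT is at right angles to TS, with radius 11.1, so the center F sits 11.1 in from both sides at F = (-37.2, 30.0). That places the tangent points at U = (-48.3, 30.0) on RU and T = (-37.2, 41.1) on TS. Then cos ∠SUF = US·UF / (|US||UF|), giving 12.9°.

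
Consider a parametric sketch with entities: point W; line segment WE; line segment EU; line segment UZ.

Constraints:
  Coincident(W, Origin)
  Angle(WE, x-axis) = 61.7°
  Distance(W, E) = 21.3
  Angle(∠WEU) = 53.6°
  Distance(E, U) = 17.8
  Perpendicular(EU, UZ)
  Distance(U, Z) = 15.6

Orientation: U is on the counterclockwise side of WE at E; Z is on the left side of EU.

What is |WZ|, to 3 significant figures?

5.39

∠WEU = 53.6°, so EU runs at 61.7° + (180° − 53.6°) = 188° from the x-axis; with |EU| = 17.8, U = E + 17.8·(cos 188°, sin 188°) = (-7.52, 16.2). EU ⟂ UZ; with |UZ| = 15.6 on the left of EU, Z = U + 15.6·(0.141, -0.990) = (-5.33, 0.802). Then |WZ| = |Z − W| = 5.39.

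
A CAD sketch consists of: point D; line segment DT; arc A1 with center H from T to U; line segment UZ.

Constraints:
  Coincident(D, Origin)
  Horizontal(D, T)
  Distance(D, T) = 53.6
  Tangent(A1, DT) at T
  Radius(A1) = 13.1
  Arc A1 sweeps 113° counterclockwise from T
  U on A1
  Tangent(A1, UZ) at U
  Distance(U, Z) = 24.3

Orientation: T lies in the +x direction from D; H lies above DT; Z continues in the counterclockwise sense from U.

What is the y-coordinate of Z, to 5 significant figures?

40.587

On A1, T sits at bearing -90° from H; a 113° counterclockwise sweep puts U at bearing 23°, so U = H + 13.1·(cos 23°, sin 23°) = (65.659, 18.219). Since A1 is tangent to UZ there, HU ⟂ UZ, so UZ runs along (−sin 23°, cos 23°); with |UZ| = 24.3, Z = (56.164, 40.587). So Z.y = 40.587.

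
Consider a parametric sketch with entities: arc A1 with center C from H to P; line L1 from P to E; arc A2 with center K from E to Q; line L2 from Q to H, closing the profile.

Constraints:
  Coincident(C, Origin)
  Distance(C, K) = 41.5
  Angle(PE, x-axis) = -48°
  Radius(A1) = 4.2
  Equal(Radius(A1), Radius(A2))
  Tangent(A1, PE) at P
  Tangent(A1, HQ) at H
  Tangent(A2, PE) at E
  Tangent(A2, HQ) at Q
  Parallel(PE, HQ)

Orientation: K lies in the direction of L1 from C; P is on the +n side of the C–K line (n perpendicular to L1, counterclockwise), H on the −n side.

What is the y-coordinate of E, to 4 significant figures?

-28.03

Tangency of A1 to both parallel lines with radius 4.2 puts P and H at C ± 4.2·n: P = (3.121, 2.810), H = (-3.121, -2.810). Equal radii place E and Q the same way about K: E = K + 4.2·n = (30.89, -28.03), Q = K − 4.2·n = (24.65, -33.65). So E.y = -28.03.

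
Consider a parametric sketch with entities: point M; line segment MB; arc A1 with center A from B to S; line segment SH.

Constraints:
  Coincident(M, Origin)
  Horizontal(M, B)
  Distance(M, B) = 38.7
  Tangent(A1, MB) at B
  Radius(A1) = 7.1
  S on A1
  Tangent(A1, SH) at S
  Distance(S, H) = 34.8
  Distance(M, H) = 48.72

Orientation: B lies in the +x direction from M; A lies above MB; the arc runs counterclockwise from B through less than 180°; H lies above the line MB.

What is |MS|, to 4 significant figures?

46.06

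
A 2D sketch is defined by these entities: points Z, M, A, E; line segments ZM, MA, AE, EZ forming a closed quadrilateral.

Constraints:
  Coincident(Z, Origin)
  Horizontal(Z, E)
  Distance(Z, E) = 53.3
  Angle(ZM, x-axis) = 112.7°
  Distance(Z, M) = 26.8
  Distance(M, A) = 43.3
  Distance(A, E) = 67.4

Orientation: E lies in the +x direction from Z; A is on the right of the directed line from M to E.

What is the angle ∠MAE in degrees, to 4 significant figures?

72.49°

Checks: ZM at 112.7° ✓; |MA| = 43.30 ✓; |AE| = 67.40 ✓.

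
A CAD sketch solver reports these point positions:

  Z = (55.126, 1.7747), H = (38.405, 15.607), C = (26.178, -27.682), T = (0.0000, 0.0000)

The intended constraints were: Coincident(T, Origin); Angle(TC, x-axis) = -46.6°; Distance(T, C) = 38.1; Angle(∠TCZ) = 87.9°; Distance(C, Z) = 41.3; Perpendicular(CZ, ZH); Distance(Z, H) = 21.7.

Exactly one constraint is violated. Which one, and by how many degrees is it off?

Perpendicular(CZ, ZH) — off by 4.90°.

T = (0.00, 0.00) ✓; TC at -46.60° ✓; |TC| = 38.10 ✓; ∠TCZ = 87.90° ✓; |CZ| = 41.30 ✓; ∠(CZ, ZH) = 94.90° ✗; |ZH| = 21.70 ✓.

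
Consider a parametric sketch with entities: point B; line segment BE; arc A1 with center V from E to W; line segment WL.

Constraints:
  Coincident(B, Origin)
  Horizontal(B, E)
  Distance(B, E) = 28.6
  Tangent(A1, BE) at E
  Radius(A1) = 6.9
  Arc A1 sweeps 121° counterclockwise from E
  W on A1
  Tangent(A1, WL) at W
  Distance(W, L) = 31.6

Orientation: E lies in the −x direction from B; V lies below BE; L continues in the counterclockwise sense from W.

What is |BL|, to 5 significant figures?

41.737

B is at the origin; B and E share the same y with |BE| = 28.6 and E on the −x side, so E = (-28.600, 0.0000). A1 meets BE tangentially, so VE is at right angles to BE, so V = E + (0, -6.9) = (-28.600, -6.9000). On A1, E sits at bearing 90° from V; a 121° counterclockwise sweep puts W at bearing 211°, so W = V + 6.9·(cos 211°, sin 211°) = (-34.514, -10.454). A1 meets WL tangentially, so VW is at right angles to WL, so WL runs along (−sin 211°, cos 211°); with |WL| = 31.6, L = (-18.239, -37.540). Then |BL| = |L − B| = 41.737.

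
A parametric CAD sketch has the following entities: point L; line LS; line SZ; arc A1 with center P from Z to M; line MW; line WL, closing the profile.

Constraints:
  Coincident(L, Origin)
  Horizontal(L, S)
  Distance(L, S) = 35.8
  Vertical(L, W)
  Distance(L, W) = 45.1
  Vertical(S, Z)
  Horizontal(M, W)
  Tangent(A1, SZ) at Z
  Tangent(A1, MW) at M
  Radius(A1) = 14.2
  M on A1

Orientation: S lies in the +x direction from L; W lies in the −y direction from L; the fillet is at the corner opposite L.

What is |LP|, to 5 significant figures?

37.701

L is at the origin; LS is horizontal with |LS| = 35.8 and S on the +x side, so S = (35.800, 0.0000). L and W share the same x with |LW| = 45.1 and W on the −y side, so W = (0.0000, -45.100). The virtual corner opposite L is at (35.800, -45.100). Tangency of A1 to SZ means the radius PZ is perpendicular to SZ and A1 meets MW tangentially, so PM is at right angles to MW, with radius 14.2, so the center P sits 14.2 in from both sides at P = (21.600, -30.900). Then |LP| = |P − L| = 37.701.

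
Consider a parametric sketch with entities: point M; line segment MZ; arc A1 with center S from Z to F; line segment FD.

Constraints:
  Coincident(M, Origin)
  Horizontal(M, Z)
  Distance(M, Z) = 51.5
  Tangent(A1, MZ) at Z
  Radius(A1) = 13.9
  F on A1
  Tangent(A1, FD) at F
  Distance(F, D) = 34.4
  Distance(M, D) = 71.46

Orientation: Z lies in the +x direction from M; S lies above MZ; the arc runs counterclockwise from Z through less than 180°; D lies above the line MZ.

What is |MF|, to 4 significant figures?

67.10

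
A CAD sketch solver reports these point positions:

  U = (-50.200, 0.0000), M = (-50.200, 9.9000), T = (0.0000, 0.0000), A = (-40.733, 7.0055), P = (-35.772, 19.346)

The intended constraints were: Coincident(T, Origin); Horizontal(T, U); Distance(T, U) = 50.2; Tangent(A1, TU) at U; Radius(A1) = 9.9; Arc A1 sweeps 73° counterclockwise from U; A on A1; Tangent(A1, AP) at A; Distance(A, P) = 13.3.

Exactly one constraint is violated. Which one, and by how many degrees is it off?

Tangent(A1, AP) at A — off by 4.90°.

T = (0.00, 0.00) ✓; T.y = 0.00, U.y = 0.00 ✓; |TU| = 50.20 ✓; ∠(MU, UT) = 90.00° ✓; |MU| = 9.900 ✓; bearing(M→A) − bearing(M→U) = 73.00° ✓; |MA| = 9.900 ✓; ∠(MA, AP) = 94.90° ✗; |AP| = 13.30 ✓.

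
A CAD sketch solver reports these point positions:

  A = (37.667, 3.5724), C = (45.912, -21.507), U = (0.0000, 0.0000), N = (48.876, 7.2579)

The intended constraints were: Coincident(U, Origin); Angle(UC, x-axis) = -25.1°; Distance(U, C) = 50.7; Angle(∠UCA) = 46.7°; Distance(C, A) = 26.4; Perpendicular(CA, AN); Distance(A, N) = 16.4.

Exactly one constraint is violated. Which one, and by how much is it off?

Distance(A, N) = 16.4 — off by 4.60.

U = (0.00, 0.00) ✓; UC at -25.10° ✓; |UC| = 50.70 ✓; ∠UCA = 46.70° ✓; |CA| = 26.40 ✓; ∠(CA, AN) = 90.00° ✓; |AN| = 11.80 ✗.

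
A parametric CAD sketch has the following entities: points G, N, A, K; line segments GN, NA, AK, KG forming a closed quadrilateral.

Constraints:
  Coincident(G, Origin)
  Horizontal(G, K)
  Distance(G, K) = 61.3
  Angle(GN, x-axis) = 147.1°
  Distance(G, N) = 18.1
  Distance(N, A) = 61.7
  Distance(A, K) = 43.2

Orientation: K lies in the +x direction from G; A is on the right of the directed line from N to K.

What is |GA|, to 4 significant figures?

43.88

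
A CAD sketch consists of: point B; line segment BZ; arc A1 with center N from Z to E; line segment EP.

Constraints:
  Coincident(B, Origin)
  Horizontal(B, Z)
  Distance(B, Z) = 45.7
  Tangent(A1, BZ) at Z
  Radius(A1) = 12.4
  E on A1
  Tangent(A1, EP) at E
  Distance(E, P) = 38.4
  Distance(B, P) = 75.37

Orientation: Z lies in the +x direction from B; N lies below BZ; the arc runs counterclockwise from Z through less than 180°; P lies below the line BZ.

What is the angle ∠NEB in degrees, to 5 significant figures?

120.84°

Checks: |NE| = 12.40 ✓; ∠(NE, EP) = 90.00° ✓; |EP| = 38.40 ✓; |BP| = 75.37 ✓.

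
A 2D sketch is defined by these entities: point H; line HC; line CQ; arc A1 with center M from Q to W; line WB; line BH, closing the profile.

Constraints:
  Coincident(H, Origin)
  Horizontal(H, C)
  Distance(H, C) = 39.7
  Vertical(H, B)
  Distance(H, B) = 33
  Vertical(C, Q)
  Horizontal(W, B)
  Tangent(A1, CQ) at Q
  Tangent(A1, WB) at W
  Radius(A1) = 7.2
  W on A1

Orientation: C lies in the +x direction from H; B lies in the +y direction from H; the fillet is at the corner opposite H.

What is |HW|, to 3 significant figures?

46.3

The virtual corner opposite H is at (39.7, 33.0). A1 meets CQ tangentially, so MQ is at right angles to CQ and the tangent condition forces MW to be normal to WB, with radius 7.2, so the center M sits 7.2 in from both sides at M = (32.5, 25.8). That places the tangent points at Q = (39.7, 25.8) on CQ and W = (32.5, 33.0) on WB. Then |HW| = |W − H| = 46.3.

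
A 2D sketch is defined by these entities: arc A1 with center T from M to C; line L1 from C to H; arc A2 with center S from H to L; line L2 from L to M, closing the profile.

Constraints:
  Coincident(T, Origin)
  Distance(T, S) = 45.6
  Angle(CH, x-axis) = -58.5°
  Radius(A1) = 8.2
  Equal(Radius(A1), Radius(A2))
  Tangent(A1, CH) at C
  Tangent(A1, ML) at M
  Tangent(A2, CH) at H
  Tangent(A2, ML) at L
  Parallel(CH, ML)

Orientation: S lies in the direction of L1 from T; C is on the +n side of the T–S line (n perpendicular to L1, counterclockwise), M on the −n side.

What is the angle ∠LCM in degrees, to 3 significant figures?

70.2°

The slot axis is L1's direction at -58.5°, so u = (cos -58.5°, sin -58.5°) = (0.522, -0.853) and n = (−sin -58.5°, cos -58.5°) = (0.853, 0.522). T is at the origin and S lies 45.6 along u from T, so S = 45.6·u = (23.8, -38.9). Tangency of A1 to both parallel lines with radius 8.2 puts C and M at T ± 8.2·n: C = (6.99, 4.28), M = (-6.99, -4.28). Equal radii place H and L the same way about S: H = S + 8.2·n = (30.8, -34.6), L = S − 8.2·n = (16.8, -43.2). Then cos ∠LCM = CL·CM / (|CL||CM|), giving 70.2°.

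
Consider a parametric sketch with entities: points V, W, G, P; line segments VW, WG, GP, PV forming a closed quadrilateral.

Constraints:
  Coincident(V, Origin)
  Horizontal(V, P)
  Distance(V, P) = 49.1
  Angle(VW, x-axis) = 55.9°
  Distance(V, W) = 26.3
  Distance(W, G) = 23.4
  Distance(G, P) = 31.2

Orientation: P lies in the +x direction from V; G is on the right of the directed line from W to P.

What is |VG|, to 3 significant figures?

18.0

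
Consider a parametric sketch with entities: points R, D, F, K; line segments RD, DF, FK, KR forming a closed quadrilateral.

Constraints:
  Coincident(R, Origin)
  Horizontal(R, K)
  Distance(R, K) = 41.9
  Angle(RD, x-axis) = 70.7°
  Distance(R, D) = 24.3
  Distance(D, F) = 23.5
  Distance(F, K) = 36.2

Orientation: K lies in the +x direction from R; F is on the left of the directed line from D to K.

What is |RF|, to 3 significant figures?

44.4

R is at the origin; R and K share the same y with |RK| = 41.9 and K in +x, so K = (41.9, 0). RD runs at 70.7° with |RD| = 24.3, so D = (8.03, 22.9). F is determined by |DF| = 23.5 and |FK| = 36.2 together: it lies at the intersection of circle(D, 23.5) and circle(K, 36.2). With |DK| = 40.9, the foot of the radical line on DK is 11.2 from D and the perpendicular offset is √(23.5² − 11.2²) = 20.7. Taking the left-of-DK solution: F = (28.9, 33.8).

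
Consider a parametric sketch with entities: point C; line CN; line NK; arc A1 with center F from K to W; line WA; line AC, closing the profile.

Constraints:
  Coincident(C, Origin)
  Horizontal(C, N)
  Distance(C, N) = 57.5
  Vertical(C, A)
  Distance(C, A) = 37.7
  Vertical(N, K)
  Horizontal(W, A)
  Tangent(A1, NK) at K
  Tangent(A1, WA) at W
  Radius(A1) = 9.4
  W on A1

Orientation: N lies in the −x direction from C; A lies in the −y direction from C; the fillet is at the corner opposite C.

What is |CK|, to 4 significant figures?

64.09

The virtual corner opposite C is at (-57.50, -37.70). Tangency of A1 to NK means the radius FK is perpendicular to NK and since A1 is tangent to WA there, FW ⟂ WA, with radius 9.4, so the center F sits 9.4 in from both sides at F = (-48.10, -28.30). That places the tangent points at K = (-57.50, -28.30) on NK and W = (-48.10, -37.70) on WA. Then |CK| = |K − C| = 64.09.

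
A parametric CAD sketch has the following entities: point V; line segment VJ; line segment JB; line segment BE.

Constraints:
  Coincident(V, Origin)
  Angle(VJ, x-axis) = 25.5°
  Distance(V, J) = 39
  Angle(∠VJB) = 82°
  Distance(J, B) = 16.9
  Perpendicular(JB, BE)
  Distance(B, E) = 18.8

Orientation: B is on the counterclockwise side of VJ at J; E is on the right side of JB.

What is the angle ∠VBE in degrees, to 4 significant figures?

163.5°

V is at the origin; VJ runs at 25.5° with length 39.0, so J = 39.0·(cos 25.5°, sin 25.5°) = (35.20, 16.79). ∠VJB = 82.0°, so JB runs at 25.5° + (180° − 82.0°) = 123.5° from the x-axis; with |JB| = 16.9, B = J + 16.9·(cos 123.5°, sin 123.5°) = (25.87, 30.88). JB ⟂ BE; with |BE| = 18.8 on the right of JB, E = B + 18.8·(0.8339, 0.5519) = (41.55, 41.26). Then cos ∠VBE = BV·BE / (|BV||BE|), giving 163.5°.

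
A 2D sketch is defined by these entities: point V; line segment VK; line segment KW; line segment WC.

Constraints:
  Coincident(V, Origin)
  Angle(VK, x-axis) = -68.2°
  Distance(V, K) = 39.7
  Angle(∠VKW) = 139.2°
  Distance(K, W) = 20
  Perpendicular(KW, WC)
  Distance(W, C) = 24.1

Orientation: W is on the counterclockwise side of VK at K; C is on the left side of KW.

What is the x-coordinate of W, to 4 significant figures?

32.50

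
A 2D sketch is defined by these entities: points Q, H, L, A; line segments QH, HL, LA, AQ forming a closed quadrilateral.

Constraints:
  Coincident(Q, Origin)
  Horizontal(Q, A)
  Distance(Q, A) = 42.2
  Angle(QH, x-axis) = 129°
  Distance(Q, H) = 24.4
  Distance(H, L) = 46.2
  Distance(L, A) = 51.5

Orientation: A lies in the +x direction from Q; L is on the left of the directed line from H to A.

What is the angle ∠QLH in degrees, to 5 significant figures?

28.168°

Q is at the origin; Q and A share the same y with |QA| = 42.2 and A in +x, so A = (42.2, 0). QH runs at 129.0° with |QH| = 24.4, so H = (-15.355, 18.962). L is determined by |HL| = 46.2 and |LA| = 51.5 together: it lies at the intersection of circle(H, 46.2) and circle(A, 51.5). With |HA| = 60.599, the foot of the radical line on HA is 26.027 from H and the perpendicular offset is √(46.2² − 26.027²) = 38.171. Taking the left-of-HA solution: L = (21.309, 47.072).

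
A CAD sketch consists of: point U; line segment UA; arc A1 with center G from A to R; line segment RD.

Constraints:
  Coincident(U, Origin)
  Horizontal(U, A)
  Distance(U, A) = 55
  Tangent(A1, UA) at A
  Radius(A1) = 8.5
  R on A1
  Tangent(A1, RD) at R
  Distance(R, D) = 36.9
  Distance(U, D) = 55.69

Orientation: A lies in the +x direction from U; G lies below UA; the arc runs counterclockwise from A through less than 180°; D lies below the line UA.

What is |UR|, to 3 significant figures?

47.2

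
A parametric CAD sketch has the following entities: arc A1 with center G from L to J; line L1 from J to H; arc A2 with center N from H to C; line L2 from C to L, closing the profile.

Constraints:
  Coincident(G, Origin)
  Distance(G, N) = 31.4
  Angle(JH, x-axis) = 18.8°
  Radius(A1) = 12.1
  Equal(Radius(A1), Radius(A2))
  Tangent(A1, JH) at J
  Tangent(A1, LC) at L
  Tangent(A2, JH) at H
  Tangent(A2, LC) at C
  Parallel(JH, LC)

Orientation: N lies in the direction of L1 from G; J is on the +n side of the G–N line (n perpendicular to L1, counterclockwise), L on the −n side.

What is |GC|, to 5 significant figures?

33.651

The slot axis is L1's direction at 18.8°, so u = (cos 18.8°, sin 18.8°) = (0.94665, 0.32227) and n = (−sin 18.8°, cos 18.8°) = (-0.32227, 0.94665). G is at the origin and N lies 31.4 along u from G, so N = 31.4·u = (29.725, 10.119). Tangency of A1 to both parallel lines with radius 12.1 puts J and L at G ± 12.1·n: J = (-3.8994, 11.454), L = (3.8994, -11.454). Equal radii place H and C the same way about N: H = N + 12.1·n = (25.825, 21.574), C = N − 12.1·n = (33.624, -1.3353). Then |GC| = |C − G| = 33.651.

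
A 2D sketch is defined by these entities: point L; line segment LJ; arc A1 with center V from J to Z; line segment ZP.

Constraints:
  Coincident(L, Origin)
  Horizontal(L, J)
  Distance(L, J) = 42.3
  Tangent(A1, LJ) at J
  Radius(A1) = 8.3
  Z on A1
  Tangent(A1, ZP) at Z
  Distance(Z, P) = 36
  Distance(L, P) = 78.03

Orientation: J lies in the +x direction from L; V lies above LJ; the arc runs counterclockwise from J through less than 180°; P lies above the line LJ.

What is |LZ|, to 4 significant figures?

48.75

L is at the origin; LJ is horizontal with |LJ| = 42.3 and J on the +x side, so J = (42.30, 0.000). The tangent condition forces VJ to be normal to LJ, so V = J + (0, 8.3) = (42.30, 8.300). Since VZ ⟂ ZP (tangency), |VP| = √(8.3² + 36.0²) = 36.94 regardless of where Z sits on A1. So P lies on both circle(L, 78.03) and circle(V, 36.94); the above-LJ intersection is P = (71.81, 30.53). Z is the foot of the tangent from P: Z = (48.66, 2.961).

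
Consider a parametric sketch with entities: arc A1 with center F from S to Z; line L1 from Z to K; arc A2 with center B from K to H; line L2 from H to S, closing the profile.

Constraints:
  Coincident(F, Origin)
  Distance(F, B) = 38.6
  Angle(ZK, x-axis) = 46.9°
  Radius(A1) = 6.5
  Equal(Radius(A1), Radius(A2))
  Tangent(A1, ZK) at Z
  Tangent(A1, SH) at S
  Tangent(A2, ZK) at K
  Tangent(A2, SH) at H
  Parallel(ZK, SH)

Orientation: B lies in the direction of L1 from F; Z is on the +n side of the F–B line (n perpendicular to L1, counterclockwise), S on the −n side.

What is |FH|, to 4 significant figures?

39.14

The slot axis is L1's direction at 46.9°, so u = (cos 46.9°, sin 46.9°) = (0.6833, 0.7302) and n = (−sin 46.9°, cos 46.9°) = (-0.7302, 0.6833). F is at the origin and B lies 38.6 along u from F, so B = 38.6·u = (26.37, 28.18). Tangency of A1 to both parallel lines with radius 6.5 puts Z and S at F ± 6.5·n: Z = (-4.746, 4.441), S = (4.746, -4.441). Equal radii place K and H the same way about B: K = B + 6.5·n = (21.63, 32.63), H = B − 6.5·n = (31.12, 23.74). Then |FH| = |H − F| = 39.14.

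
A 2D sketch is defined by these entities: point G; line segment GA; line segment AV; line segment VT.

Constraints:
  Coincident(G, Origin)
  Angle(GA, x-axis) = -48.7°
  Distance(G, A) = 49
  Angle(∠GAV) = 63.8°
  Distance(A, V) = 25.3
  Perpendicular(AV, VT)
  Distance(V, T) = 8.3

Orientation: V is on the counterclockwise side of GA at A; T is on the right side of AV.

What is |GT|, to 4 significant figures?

52.39

∠GAV = 63.8°, so AV runs at -48.7° + (180° − 63.8°) = 67.50° from the x-axis; with |AV| = 25.3, V = A + 25.3·(cos 67.50°, sin 67.50°) = (42.02, -13.44). The perpendicularity gives VT at right angles to AV; with |VT| = 8.3 on the right of AV, T = V + 8.3·(0.9239, -0.3827) = (49.69, -16.61). Then |GT| = |T − G| = 52.39.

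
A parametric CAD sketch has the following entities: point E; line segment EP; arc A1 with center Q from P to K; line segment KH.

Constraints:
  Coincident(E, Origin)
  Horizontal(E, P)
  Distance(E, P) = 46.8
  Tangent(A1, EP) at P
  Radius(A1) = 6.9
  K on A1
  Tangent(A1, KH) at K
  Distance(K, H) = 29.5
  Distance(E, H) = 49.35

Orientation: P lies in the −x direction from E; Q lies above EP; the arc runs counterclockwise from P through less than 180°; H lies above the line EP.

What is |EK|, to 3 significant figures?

40.4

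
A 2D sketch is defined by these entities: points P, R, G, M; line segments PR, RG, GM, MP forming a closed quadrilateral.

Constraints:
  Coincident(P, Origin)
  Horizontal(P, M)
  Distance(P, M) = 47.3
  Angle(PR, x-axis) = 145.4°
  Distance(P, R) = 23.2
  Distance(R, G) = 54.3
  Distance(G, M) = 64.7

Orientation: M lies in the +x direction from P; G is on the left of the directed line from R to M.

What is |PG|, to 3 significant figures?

57.7

P is at the origin; PM is horizontal with |PM| = 47.3 and M in +x, so M = (47.3, 0). PR runs at 145.4° with |PR| = 23.2, so R = (-19.1, 13.2). G is determined by |RG| = 54.3 and |GM| = 64.7 together: it lies at the intersection of circle(R, 54.3) and circle(M, 64.7). With |RM| = 67.7, the foot of the radical line on RM is 24.7 from R and the perpendicular offset is √(54.3² − 24.7²) = 48.4. Taking the left-of-RM solution: G = (14.5, 55.8).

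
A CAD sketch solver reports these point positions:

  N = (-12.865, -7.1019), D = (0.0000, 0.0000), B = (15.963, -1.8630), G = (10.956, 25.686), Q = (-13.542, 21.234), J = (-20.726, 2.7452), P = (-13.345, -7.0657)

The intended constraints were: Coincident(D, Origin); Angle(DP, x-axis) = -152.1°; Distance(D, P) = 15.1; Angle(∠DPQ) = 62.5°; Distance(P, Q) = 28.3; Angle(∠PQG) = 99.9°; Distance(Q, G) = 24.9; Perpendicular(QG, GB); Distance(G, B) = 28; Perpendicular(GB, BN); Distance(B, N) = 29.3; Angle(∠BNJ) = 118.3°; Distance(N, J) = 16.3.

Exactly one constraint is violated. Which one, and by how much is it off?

Distance(N, J) = 16.3 — off by 3.70.

D = (0.00, 0.00) ✓; DP at -152.1° ✓; |DP| = 15.10 ✓; ∠DPQ = 62.50° ✓; |PQ| = 28.30 ✓; ∠PQG = 99.90° ✓; |QG| = 24.90 ✓; ∠(QG, GB) = 90.00° ✓; |GB| = 28.00 ✓; ∠(GB, BN) = 90.00° ✓; |BN| = 29.30 ✓; ∠BNJ = 118.3° ✓; |NJ| = 12.60 ✗.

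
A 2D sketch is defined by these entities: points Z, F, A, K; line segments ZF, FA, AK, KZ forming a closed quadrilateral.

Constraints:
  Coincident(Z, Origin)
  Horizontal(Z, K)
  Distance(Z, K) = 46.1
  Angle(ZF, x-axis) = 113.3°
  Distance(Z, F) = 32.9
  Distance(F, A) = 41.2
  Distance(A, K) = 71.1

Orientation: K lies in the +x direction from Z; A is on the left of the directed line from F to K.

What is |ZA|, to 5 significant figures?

63.844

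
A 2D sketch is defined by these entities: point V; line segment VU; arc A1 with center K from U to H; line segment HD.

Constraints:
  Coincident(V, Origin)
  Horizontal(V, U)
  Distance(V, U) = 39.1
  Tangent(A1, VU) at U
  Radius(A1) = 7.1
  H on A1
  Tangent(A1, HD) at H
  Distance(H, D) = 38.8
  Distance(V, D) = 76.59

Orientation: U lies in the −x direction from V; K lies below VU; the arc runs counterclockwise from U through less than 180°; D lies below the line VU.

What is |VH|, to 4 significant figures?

44.62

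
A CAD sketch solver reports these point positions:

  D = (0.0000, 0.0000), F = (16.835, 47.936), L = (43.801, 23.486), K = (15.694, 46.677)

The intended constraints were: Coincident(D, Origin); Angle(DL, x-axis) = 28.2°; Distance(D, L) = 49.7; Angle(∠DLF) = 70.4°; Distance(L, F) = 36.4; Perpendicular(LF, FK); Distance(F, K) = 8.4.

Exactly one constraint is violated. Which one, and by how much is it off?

Distance(F, K) = 8.4 — off by 6.70.

D = (0.00, 0.00) ✓; DL at 28.20° ✓; |DL| = 49.70 ✓; ∠DLF = 70.40° ✓; |LF| = 36.40 ✓; ∠(LF, FK) = 90.01° ✓; |FK| = 1.699 ✗.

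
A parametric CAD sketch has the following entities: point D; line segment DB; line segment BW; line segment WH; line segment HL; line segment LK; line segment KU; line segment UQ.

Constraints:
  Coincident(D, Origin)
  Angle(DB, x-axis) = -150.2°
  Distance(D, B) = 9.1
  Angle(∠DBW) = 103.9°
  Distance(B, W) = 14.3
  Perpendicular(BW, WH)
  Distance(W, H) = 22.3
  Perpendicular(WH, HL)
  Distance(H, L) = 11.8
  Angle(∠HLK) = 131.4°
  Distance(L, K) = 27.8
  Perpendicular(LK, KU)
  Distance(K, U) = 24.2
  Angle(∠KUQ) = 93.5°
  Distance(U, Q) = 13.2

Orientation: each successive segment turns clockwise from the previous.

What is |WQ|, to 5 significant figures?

5.8718

D is at the origin; DB runs at -150.2° with length 9.1, so B = (-7.8967, -4.5225). ∠DBW = 103.9° gives BW at 133.70° from the x-axis; with |BW| = 14.3, W = (-17.776, 5.8160). The perpendicularity gives WH at right angles to BW, so WH runs at 43.700°; with |WH| = 22.3, H = (-1.6541, 21.223). The perpendicularity gives HL at right angles to WH, so HL runs at -46.300°; with |HL| = 11.8, L = (6.4983, 12.692). ∠HLK = 131.4° gives LK at -94.900° from the x-axis; with |LK| = 27.8, K = (4.1237, -15.007). LK is perpendicular to KU, so KU runs at 175.10°; with |KU| = 24.2, U = (-19.988, -12.940). ∠KUQ = 93.5° gives UQ at 88.600° from the x-axis; with |UQ| = 13.2, Q = (-19.665, 0.25638). Then |WQ| = |Q − W| = 5.8718.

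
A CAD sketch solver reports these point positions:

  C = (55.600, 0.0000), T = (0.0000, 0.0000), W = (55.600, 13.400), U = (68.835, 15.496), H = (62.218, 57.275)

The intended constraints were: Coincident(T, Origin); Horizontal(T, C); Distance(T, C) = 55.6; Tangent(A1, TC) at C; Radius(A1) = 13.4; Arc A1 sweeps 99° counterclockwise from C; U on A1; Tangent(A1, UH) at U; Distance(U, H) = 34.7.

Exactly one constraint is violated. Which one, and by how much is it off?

Distance(U, H) = 34.7 — off by 7.60.

T = (0.00, 0.00) ✓; T.y = 0.00, C.y = 0.00 ✓; |TC| = 55.60 ✓; ∠(WC, CT) = 90.00° ✓; |WC| = 13.40 ✓; bearing(W→U) − bearing(W→C) = 99.00° ✓; |WU| = 13.40 ✓; ∠(WU, UH) = 90.00° ✓; |UH| = 42.30 ✗.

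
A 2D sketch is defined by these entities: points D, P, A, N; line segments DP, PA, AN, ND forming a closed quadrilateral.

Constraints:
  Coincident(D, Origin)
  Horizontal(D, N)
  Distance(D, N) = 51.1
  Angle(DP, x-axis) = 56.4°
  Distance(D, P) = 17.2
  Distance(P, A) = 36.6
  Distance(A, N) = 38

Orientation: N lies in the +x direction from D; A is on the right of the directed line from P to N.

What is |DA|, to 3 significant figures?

28.5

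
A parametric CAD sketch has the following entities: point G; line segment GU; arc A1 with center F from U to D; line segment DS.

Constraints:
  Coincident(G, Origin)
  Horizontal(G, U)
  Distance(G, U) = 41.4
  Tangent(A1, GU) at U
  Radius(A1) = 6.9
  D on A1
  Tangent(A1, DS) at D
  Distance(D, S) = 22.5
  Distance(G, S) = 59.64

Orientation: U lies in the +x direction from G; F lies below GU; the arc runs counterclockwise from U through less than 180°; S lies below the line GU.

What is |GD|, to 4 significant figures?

38.54

Checks: |GU| = 41.40 ✓; |FD| = 6.900 ✓; ∠(FD, DS) = 90.00° ✓; |DS| = 22.50 ✓; |GS| = 59.64 ✓.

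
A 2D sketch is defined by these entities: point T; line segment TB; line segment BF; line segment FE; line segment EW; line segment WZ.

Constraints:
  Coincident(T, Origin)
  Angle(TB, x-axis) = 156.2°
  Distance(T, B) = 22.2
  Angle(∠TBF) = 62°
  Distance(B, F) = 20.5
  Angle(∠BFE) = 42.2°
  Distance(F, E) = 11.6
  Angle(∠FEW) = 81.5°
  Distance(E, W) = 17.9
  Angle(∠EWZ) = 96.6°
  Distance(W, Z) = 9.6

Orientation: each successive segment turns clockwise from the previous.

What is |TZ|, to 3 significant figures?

32.9

T is at the origin; TB runs at 156.2° with length 22.2, so B = (-20.3, 8.96). ∠TBF = 62.0° gives BF at 38.2° from the x-axis; with |BF| = 20.5, F = (-4.20, 21.6). ∠BFE = 42.2° gives FE at -99.6° from the x-axis; with |FE| = 11.6, E = (-6.14, 10.2). ∠FEW = 81.5° gives EW at 162° from the x-axis; with |EW| = 17.9, W = (-23.2, 15.8). ∠EWZ = 96.6° gives WZ at 78.5° from the x-axis; with |WZ| = 9.6, Z = (-21.2, 25.2). Then |TZ| = |Z − T| = 32.9.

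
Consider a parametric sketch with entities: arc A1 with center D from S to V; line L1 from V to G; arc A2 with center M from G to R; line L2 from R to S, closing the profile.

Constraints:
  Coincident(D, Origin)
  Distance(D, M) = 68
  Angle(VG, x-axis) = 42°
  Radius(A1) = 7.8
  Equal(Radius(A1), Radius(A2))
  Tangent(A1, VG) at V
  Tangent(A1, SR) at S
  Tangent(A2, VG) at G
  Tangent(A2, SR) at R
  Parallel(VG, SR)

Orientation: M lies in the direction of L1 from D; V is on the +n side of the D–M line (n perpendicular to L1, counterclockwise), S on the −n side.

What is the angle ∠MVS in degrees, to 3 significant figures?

83.5°

D is at the origin and M lies 68.0 along u from D, so M = 68.0·u = (50.5, 45.5). Tangency of A1 to both parallel lines with radius 7.8 puts V and S at D ± 7.8·n: V = (-5.22, 5.80), S = (5.22, -5.80). Then cos ∠MVS = VM·VS / (|VM||VS|), giving 83.5°.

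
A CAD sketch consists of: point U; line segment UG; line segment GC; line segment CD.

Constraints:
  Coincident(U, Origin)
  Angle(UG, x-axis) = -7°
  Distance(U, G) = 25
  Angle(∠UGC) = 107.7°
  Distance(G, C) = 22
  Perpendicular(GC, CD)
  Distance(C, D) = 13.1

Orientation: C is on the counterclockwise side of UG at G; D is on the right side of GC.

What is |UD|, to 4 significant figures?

47.32

∠UGC = 107.7°, so GC runs at -7.0° + (180° − 107.7°) = 65.30° from the x-axis; with |GC| = 22.0, C = G + 22.0·(cos 65.30°, sin 65.30°) = (34.01, 16.94). GC is perpendicular to CD; with |CD| = 13.1 on the right of GC, D = C + 13.1·(0.9085, -0.4179) = (45.91, 11.47). Then |UD| = |D − U| = 47.32.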